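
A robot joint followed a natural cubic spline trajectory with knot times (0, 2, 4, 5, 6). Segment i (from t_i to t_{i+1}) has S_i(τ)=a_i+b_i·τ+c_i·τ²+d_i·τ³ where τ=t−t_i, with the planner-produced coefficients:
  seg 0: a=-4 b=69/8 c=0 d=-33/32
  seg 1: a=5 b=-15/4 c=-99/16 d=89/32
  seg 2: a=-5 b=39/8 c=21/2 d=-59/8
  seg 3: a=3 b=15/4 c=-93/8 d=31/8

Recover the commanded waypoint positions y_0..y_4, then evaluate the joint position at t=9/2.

y_0=-4 y_1=5 y_2=-5 y_3=3 y_4=-1
S(9/2) = -55/64

y_0 = S_0(0) = a_0 = -4
y_1 = S_1(0) = a_1 = 5
y_2 = S_2(0) = a_2 = -5
y_3 = S_3(0) = a_3 = 3
y_4 = S_3(1) = -1
t_q=9/2 is in segment 2 (τ=1/2); S_2(τ)=-55/64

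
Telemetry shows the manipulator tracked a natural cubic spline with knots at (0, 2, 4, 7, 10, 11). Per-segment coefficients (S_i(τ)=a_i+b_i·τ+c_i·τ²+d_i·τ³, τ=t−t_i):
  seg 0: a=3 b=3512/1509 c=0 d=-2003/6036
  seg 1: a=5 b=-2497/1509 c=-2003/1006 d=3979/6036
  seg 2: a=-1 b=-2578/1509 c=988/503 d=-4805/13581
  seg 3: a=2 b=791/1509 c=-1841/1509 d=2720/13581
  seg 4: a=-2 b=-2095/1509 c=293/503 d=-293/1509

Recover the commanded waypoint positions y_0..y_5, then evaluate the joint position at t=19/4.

y_0 = S_0(0) = a_0 = 3
y_1 = S_1(0) = a_1 = 5
y_2 = S_2(0) = a_2 = -1
y_3 = S_3(0) = a_3 = 2
y_4 = S_4(0) = a_4 = -2
y_5 = S_4(1) = -3
t_q=19/4 is in segment 2 (τ=3/4); S_2(τ)=-42677/32192

y_0=3 y_1=5 y_2=-1 y_3=2 y_4=-2 y_5=-3
S(19/4) = -42677/32192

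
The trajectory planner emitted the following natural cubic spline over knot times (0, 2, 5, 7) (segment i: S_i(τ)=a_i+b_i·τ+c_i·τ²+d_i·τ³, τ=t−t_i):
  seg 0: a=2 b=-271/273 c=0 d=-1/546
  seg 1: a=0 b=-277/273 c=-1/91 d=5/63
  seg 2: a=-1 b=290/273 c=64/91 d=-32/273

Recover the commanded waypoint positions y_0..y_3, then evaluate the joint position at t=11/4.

y_0=2 y_1=0 y_2=-1 y_3=3
S(11/4) = -4273/5824

y_0 = S_0(0) = a_0 = 2
y_1 = S_1(0) = a_1 = 0
y_2 = S_2(0) = a_2 = -1
y_3 = S_2(2) = 3
t_q=11/4 is in segment 1 (τ=3/4); S_1(τ)=-4273/5824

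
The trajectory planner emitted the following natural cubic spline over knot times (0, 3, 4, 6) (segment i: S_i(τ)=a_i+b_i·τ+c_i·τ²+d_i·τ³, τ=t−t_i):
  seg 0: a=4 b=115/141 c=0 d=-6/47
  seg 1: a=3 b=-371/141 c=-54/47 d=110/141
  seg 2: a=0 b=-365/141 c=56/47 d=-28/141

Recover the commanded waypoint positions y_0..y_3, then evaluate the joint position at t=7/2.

y_0 = S_0(0) = a_0 = 4
y_1 = S_1(0) = a_1 = 3
y_2 = S_2(0) = a_2 = 0
y_3 = S_2(2) = -2
t_q=7/2 is in segment 1 (τ=1/2); S_1(τ)=281/188

y_0=4 y_1=3 y_2=0 y_3=-2
S(7/2) = 281/188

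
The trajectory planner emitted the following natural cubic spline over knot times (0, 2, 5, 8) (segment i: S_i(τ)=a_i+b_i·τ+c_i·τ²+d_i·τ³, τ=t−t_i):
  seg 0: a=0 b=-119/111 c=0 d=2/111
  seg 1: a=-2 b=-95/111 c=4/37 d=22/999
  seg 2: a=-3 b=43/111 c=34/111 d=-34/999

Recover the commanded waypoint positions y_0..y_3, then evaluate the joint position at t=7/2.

y_0=0 y_1=-2 y_2=-3 y_3=0
S(7/2) = -439/148

y_0 = S_0(0) = a_0 = 0
y_1 = S_1(0) = a_1 = -2
y_2 = S_2(0) = a_2 = -3
y_3 = S_2(3) = 0
t_q=7/2 is in segment 1 (τ=3/2); S_1(τ)=-439/148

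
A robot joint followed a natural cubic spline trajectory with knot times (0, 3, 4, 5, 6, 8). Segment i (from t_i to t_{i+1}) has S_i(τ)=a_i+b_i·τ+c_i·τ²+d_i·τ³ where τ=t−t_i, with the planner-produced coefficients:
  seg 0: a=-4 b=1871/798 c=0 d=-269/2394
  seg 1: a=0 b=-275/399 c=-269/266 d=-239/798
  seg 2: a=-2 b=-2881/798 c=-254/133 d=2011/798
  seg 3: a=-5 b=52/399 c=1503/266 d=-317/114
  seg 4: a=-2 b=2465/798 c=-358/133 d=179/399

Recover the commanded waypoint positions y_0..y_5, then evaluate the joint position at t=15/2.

y_0 = S_0(0) = a_0 = -4
y_1 = S_1(0) = a_1 = 0
y_2 = S_2(0) = a_2 = -2
y_3 = S_3(0) = a_3 = -5
y_4 = S_4(0) = a_4 = -2
y_5 = S_4(2) = -3
t_q=15/2 is in segment 4 (τ=3/2); S_4(τ)=-2031/1064

y_0=-4 y_1=0 y_2=-2 y_3=-5 y_4=-2 y_5=-3
S(15/2) = -2031/1064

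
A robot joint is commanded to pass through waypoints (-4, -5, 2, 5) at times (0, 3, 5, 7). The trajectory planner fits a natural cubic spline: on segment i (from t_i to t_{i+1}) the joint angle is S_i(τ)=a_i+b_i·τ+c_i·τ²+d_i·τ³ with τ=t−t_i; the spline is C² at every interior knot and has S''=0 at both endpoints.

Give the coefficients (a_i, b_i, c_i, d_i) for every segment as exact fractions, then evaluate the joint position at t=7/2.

Δ: Δ0=-1/3, Δ1=7/2, Δ2=3/2
row 1: diag=10, rhs=23; c'=1/5, d'=23/10
row 2: denom=8−2·1/5=38/5; d'=(-12−2·23/10)/(38/5)=-83/38
back: M2=-83/38
back: M1=23/10−1/5·-83/38=52/19
M: M0=0, M1=52/19, M2=-83/38, M3=0
seg 0: a=-4, c=M0/2=0, d=(M1−M0)/(6·3)=26/171, b=Δ0−h0·(2M0+M1)/6=-97/57
seg 1: a=-5, c=M1/2=26/19, d=(M2−M1)/(6·2)=-187/456, b=Δ1−h1·(2M1+M2)/6=137/57
seg 2: a=2, c=M2/2=-83/76, d=(M3−M2)/(6·2)=83/456, b=Δ2−h2·(2M2+M3)/6=337/114
t_q=7/2 → seg 1, τ=1/2; S=-5+137/57·τ+26/19·τ²+-187/456·τ³=-4265/1216

  seg 0: a=-4 b=-97/57 c=0 d=26/171
  seg 1: a=-5 b=137/57 c=26/19 d=-187/456
  seg 2: a=2 b=337/114 c=-83/76 d=83/456
S(7/2) = -4265/1216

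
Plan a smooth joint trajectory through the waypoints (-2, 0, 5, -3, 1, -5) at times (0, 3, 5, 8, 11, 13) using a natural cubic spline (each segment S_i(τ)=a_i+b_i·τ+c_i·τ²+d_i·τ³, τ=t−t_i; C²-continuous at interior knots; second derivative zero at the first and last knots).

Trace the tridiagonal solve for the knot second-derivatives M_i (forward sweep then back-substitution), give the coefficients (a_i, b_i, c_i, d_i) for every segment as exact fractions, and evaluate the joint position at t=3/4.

Δ: Δ0=2/3, Δ1=5/2, Δ2=-8/3, Δ3=4/3, Δ4=-3
row 1: diag=10, rhs=11; c'=1/5, d'=11/10
row 2: denom=10−2·1/5=48/5; d'=(-31−2·11/10)/(48/5)=-83/24
row 3: denom=12−3·5/16=177/16; d'=(24−3·-83/24)/(177/16)=550/177
row 4: denom=10−3·16/59=542/59; d'=(-26−3·550/177)/(542/59)=-1042/271
back: M4=-1042/271
back: M3=550/177−16/59·-1042/271=3374/813
back: M2=-83/24−5/16·3374/813=-3866/813
back: M1=11/10−1/5·-3866/813=3335/1626
M: M0=0, M1=3335/1626, M2=-3866/813, M3=3374/813, M4=-1042/271, M5=0
seg 0: a=-2, c=M0/2=0, d=(M1−M0)/(6·3)=3335/29268, b=Δ0−h0·(2M0+M1)/6=-389/1084
seg 1: a=0, c=M1/2=3335/3252, d=(M2−M1)/(6·2)=-3689/6504, b=Δ1−h1·(2M1+M2)/6=1473/542
seg 2: a=5, c=M2/2=-1933/813, d=(M3−M2)/(6·3)=3620/7317, b=Δ2−h2·(2M2+M3)/6=11/813
seg 3: a=-3, c=M3/2=1687/813, d=(M4−M3)/(6·3)=-3250/7317, b=Δ3−h3·(2M3+M4)/6=-727/813
seg 4: a=1, c=M4/2=-521/271, d=(M5−M4)/(6·2)=521/1626, b=Δ4−h4·(2M4+M5)/6=-355/813
t_q=3/4 → seg 0, τ=3/4; S=-2+-389/1084·τ+0·τ²+3335/29268·τ³=-154089/69376

  seg 0: a=-2 b=-389/1084 c=0 d=3335/29268
  seg 1: a=0 b=1473/542 c=3335/3252 d=-3689/6504
  seg 2: a=5 b=11/813 c=-1933/813 d=3620/7317
  seg 3: a=-3 b=-727/813 c=1687/813 d=-3250/7317
  seg 4: a=1 b=-355/813 c=-521/271 d=521/1626
S(3/4) = -154089/69376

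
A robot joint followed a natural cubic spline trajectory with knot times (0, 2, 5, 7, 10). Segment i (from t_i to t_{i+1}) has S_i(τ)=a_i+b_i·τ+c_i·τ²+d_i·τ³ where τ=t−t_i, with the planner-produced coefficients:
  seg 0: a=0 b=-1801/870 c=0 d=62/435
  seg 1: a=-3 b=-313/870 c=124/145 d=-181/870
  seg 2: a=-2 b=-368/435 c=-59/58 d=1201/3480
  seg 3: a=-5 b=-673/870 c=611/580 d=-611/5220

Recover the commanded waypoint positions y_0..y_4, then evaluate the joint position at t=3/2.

y_0=0 y_1=-3 y_2=-2 y_3=-5 y_4=-1
S(3/2) = -761/290

y_0 = S_0(0) = a_0 = 0
y_1 = S_1(0) = a_1 = -3
y_2 = S_2(0) = a_2 = -2
y_3 = S_3(0) = a_3 = -5
y_4 = S_3(3) = -1
t_q=3/2 is in segment 0 (τ=3/2); S_0(τ)=-761/290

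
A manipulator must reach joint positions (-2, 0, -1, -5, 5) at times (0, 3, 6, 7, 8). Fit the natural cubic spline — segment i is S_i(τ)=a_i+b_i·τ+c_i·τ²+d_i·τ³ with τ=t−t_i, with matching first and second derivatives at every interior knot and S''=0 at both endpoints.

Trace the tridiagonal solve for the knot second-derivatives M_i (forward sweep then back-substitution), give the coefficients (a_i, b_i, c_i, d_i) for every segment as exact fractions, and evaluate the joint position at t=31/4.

  seg 0: a=-2 b=59/336 c=0 d=55/1008
  seg 1: a=0 b=277/168 c=55/112 d=-43/112
  seg 2: a=-1 b=-277/48 c=-83/28 d=1591/336
  seg 3: a=-5 b=421/168 c=1259/112 d=-1259/336
S(31/4) = 11625/7168

Δ: Δ0=2/3, Δ1=-1/3, Δ2=-4, Δ3=10
row 1: diag=12, rhs=-6; c'=1/4, d'=-1/2
row 2: denom=8−3·1/4=29/4; d'=(-22−3·-1/2)/(29/4)=-82/29
row 3: denom=4−1·4/29=112/29; d'=(84−1·-82/29)/(112/29)=1259/56
back: M3=1259/56
back: M2=-82/29−4/29·1259/56=-83/14
back: M1=-1/2−1/4·-83/14=55/56
M: M0=0, M1=55/56, M2=-83/14, M3=1259/56, M4=0
seg 0: a=-2, c=M0/2=0, d=(M1−M0)/(6·3)=55/1008, b=Δ0−h0·(2M0+M1)/6=59/336
seg 1: a=0, c=M1/2=55/112, d=(M2−M1)/(6·3)=-43/112, b=Δ1−h1·(2M1+M2)/6=277/168
seg 2: a=-1, c=M2/2=-83/28, d=(M3−M2)/(6·1)=1591/336, b=Δ2−h2·(2M2+M3)/6=-277/48
seg 3: a=-5, c=M3/2=1259/112, d=(M4−M3)/(6·1)=-1259/336, b=Δ3−h3·(2M3+M4)/6=421/168
t_q=31/4 → seg 3, τ=3/4; S=-5+421/168·τ+1259/112·τ²+-1259/336·τ³=11625/7168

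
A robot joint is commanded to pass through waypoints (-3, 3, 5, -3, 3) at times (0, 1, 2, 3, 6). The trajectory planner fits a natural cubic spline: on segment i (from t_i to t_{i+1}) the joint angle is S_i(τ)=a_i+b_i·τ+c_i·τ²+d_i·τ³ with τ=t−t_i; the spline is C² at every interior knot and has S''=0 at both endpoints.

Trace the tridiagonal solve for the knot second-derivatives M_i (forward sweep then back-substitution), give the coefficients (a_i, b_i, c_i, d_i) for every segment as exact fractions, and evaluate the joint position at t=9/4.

Δ: Δ0=6, Δ1=2, Δ2=-8, Δ3=2
row 1: diag=4, rhs=-24; c'=1/4, d'=-6
row 2: denom=4−1·1/4=15/4; d'=(-60−1·-6)/(15/4)=-72/5
row 3: denom=8−1·4/15=116/15; d'=(60−1·-72/5)/(116/15)=279/29
back: M3=279/29
back: M2=-72/5−4/15·279/29=-492/29
back: M1=-6−1/4·-492/29=-51/29
M: M0=0, M1=-51/29, M2=-492/29, M3=279/29, M4=0
seg 0: a=-3, c=M0/2=0, d=(M1−M0)/(6·1)=-17/58, b=Δ0−h0·(2M0+M1)/6=365/58
seg 1: a=3, c=M1/2=-51/58, d=(M2−M1)/(6·1)=-147/58, b=Δ1−h1·(2M1+M2)/6=157/29
seg 2: a=5, c=M2/2=-246/29, d=(M3−M2)/(6·1)=257/58, b=Δ2−h2·(2M2+M3)/6=-229/58
seg 3: a=-3, c=M3/2=279/58, d=(M4−M3)/(6·3)=-31/58, b=Δ3−h3·(2M3+M4)/6=-221/29
t_q=9/4 → seg 2, τ=1/4; S=5+-229/58·τ+-246/29·τ²+257/58·τ³=13185/3712

  seg 0: a=-3 b=365/58 c=0 d=-17/58
  seg 1: a=3 b=157/29 c=-51/58 d=-147/58
  seg 2: a=5 b=-229/58 c=-246/29 d=257/58
  seg 3: a=-3 b=-221/29 c=279/58 d=-31/58
S(9/4) = 13185/3712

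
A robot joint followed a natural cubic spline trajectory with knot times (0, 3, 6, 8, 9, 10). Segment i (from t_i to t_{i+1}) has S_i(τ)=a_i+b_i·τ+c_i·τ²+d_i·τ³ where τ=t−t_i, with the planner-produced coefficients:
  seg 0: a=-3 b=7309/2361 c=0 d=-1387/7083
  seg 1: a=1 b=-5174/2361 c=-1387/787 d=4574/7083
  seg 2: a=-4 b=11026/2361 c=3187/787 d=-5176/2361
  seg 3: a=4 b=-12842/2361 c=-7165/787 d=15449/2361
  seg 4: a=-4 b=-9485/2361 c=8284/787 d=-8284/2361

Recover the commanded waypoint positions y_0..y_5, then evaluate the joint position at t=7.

y_0 = S_0(0) = a_0 = -3
y_1 = S_1(0) = a_1 = 1
y_2 = S_2(0) = a_2 = -4
y_3 = S_3(0) = a_3 = 4
y_4 = S_4(0) = a_4 = -4
y_5 = S_4(1) = -1
t_q=7 is in segment 2 (τ=1); S_2(τ)=1989/787

y_0=-3 y_1=1 y_2=-4 y_3=4 y_4=-4 y_5=-1
S(7) = 1989/787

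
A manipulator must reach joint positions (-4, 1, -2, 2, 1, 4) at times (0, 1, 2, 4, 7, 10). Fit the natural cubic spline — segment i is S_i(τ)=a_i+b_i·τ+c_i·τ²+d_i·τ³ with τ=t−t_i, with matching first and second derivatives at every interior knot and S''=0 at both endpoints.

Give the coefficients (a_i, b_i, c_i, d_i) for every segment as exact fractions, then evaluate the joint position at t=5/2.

Δ: Δ0=5, Δ1=-3, Δ2=2, Δ3=-1/3, Δ4=1
row 1: diag=4, rhs=-48; c'=1/4, d'=-12
row 2: denom=6−1·1/4=23/4; d'=(30−1·-12)/(23/4)=168/23
row 3: denom=10−2·8/23=214/23; d'=(-14−2·168/23)/(214/23)=-329/107
row 4: denom=12−3·69/214=2361/214; d'=(8−3·-329/107)/(2361/214)=3686/2361
back: M4=3686/2361
back: M3=-329/107−69/214·3686/2361=-2816/787
back: M2=168/23−8/23·-2816/787=6728/787
back: M1=-12−1/4·6728/787=-11126/787
M: M0=0, M1=-11126/787, M2=6728/787, M3=-2816/787, M4=3686/2361, M5=0
seg 0: a=-4, c=M0/2=0, d=(M1−M0)/(6·1)=-5563/2361, b=Δ0−h0·(2M0+M1)/6=17368/2361
seg 1: a=1, c=M1/2=-5563/787, d=(M2−M1)/(6·1)=8927/2361, b=Δ1−h1·(2M1+M2)/6=679/2361
seg 2: a=-2, c=M2/2=3364/787, d=(M3−M2)/(6·2)=-2386/2361, b=Δ2−h2·(2M2+M3)/6=-5918/2361
seg 3: a=2, c=M3/2=-1408/787, d=(M4−M3)/(6·3)=6067/21249, b=Δ3−h3·(2M3+M4)/6=5818/2361
seg 4: a=1, c=M4/2=1843/2361, d=(M5−M4)/(6·3)=-1843/21249, b=Δ4−h4·(2M4+M5)/6=-1325/2361
t_q=5/2 → seg 2, τ=1/2; S=-2+-5918/2361·τ+3364/787·τ²+-2386/2361·τ³=-7275/3148

  seg 0: a=-4 b=17368/2361 c=0 d=-5563/2361
  seg 1: a=1 b=679/2361 c=-5563/787 d=8927/2361
  seg 2: a=-2 b=-5918/2361 c=3364/787 d=-2386/2361
  seg 3: a=2 b=5818/2361 c=-1408/787 d=6067/21249
  seg 4: a=1 b=-1325/2361 c=1843/2361 d=-1843/21249
S(5/2) = -7275/3148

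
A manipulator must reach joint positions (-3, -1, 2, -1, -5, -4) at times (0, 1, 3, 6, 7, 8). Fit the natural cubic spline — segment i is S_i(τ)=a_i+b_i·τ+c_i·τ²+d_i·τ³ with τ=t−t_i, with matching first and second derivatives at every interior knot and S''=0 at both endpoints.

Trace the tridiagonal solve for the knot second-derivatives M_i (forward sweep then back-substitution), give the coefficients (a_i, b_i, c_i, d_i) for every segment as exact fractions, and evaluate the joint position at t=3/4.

  seg 0: a=-3 b=781/380 c=0 d=-21/380
  seg 1: a=-1 b=359/190 c=-63/380 d=-11/760
  seg 2: a=2 b=20/19 c=-24/95 d=-41/285
  seg 3: a=-1 b=-413/95 c=-147/95 d=36/19
  seg 4: a=-5 b=-167/95 c=393/95 d=-131/95
S(3/4) = -36039/24320

Δ: Δ0=2, Δ1=3/2, Δ2=-1, Δ3=-4, Δ4=1
row 1: diag=6, rhs=-3; c'=1/3, d'=-1/2
row 2: denom=10−2·1/3=28/3; d'=(-15−2·-1/2)/(28/3)=-3/2
row 3: denom=8−3·9/28=197/28; d'=(-18−3·-3/2)/(197/28)=-378/197
row 4: denom=4−1·28/197=760/197; d'=(30−1·-378/197)/(760/197)=786/95
back: M4=786/95
back: M3=-378/197−28/197·786/95=-294/95
back: M2=-3/2−9/28·-294/95=-48/95
back: M1=-1/2−1/3·-48/95=-63/190
M: M0=0, M1=-63/190, M2=-48/95, M3=-294/95, M4=786/95, M5=0
seg 0: a=-3, c=M0/2=0, d=(M1−M0)/(6·1)=-21/380, b=Δ0−h0·(2M0+M1)/6=781/380
seg 1: a=-1, c=M1/2=-63/380, d=(M2−M1)/(6·2)=-11/760, b=Δ1−h1·(2M1+M2)/6=359/190
seg 2: a=2, c=M2/2=-24/95, d=(M3−M2)/(6·3)=-41/285, b=Δ2−h2·(2M2+M3)/6=20/19
seg 3: a=-1, c=M3/2=-147/95, d=(M4−M3)/(6·1)=36/19, b=Δ3−h3·(2M3+M4)/6=-413/95
seg 4: a=-5, c=M4/2=393/95, d=(M5−M4)/(6·1)=-131/95, b=Δ4−h4·(2M4+M5)/6=-167/95
t_q=3/4 → seg 0, τ=3/4; S=-3+781/380·τ+0·τ²+-21/380·τ³=-36039/24320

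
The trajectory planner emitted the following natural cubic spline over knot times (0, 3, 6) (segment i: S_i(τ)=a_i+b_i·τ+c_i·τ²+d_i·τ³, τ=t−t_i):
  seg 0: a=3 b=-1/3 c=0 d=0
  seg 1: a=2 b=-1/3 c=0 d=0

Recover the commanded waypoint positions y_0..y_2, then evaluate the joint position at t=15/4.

y_0=3 y_1=2 y_2=1
S(15/4) = 7/4

y_0 = S_0(0) = a_0 = 3
y_1 = S_1(0) = a_1 = 2
y_2 = S_1(3) = 1
t_q=15/4 is in segment 1 (τ=3/4); S_1(τ)=7/4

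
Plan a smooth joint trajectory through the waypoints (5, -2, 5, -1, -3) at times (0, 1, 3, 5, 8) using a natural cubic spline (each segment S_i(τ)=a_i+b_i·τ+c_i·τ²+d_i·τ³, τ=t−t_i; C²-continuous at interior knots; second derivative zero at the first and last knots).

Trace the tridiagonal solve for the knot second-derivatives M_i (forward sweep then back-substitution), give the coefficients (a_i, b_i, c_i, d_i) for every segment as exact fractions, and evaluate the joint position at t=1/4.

  seg 0: a=5 b=-2887/312 c=0 d=703/312
  seg 1: a=-2 b=-389/156 c=703/104 d=-587/312
  seg 2: a=5 b=307/156 c=-471/104 d=319/312
  seg 3: a=-1 b=-605/156 c=167/104 d=-167/936
S(1/4) = 18117/6656

Δ: Δ0=-7, Δ1=7/2, Δ2=-3, Δ3=-2/3
row 1: diag=6, rhs=63; c'=1/3, d'=21/2
row 2: denom=8−2·1/3=22/3; d'=(-39−2·21/2)/(22/3)=-90/11
row 3: denom=10−2·3/11=104/11; d'=(14−2·-90/11)/(104/11)=167/52
back: M3=167/52
back: M2=-90/11−3/11·167/52=-471/52
back: M1=21/2−1/3·-471/52=703/52
M: M0=0, M1=703/52, M2=-471/52, M3=167/52, M4=0
seg 0: a=5, c=M0/2=0, d=(M1−M0)/(6·1)=703/312, b=Δ0−h0·(2M0+M1)/6=-2887/312
seg 1: a=-2, c=M1/2=703/104, d=(M2−M1)/(6·2)=-587/312, b=Δ1−h1·(2M1+M2)/6=-389/156
seg 2: a=5, c=M2/2=-471/104, d=(M3−M2)/(6·2)=319/312, b=Δ2−h2·(2M2+M3)/6=307/156
seg 3: a=-1, c=M3/2=167/104, d=(M4−M3)/(6·3)=-167/936, b=Δ3−h3·(2M3+M4)/6=-605/156
t_q=1/4 → seg 0, τ=1/4; S=5+-2887/312·τ+0·τ²+703/312·τ³=18117/6656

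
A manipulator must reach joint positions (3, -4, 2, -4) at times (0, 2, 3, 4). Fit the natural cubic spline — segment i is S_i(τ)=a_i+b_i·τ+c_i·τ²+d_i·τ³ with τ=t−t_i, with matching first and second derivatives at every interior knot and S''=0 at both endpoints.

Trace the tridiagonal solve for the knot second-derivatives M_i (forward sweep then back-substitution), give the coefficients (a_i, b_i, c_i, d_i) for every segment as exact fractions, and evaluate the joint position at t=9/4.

  seg 0: a=3 b=-361/46 c=0 d=25/23
  seg 1: a=-4 b=239/46 c=150/23 d=-263/46
  seg 2: a=2 b=25/23 c=-489/46 d=163/46
S(9/4) = -305/128

Δ: Δ0=-7/2, Δ1=6, Δ2=-6
row 1: diag=6, rhs=57; c'=1/6, d'=19/2
row 2: denom=4−1·1/6=23/6; d'=(-72−1·19/2)/(23/6)=-489/23
back: M2=-489/23
back: M1=19/2−1/6·-489/23=300/23
M: M0=0, M1=300/23, M2=-489/23, M3=0
seg 0: a=3, c=M0/2=0, d=(M1−M0)/(6·2)=25/23, b=Δ0−h0·(2M0+M1)/6=-361/46
seg 1: a=-4, c=M1/2=150/23, d=(M2−M1)/(6·1)=-263/46, b=Δ1−h1·(2M1+M2)/6=239/46
seg 2: a=2, c=M2/2=-489/46, d=(M3−M2)/(6·1)=163/46, b=Δ2−h2·(2M2+M3)/6=25/23
t_q=9/4 → seg 1, τ=1/4; S=-4+239/46·τ+150/23·τ²+-263/46·τ³=-305/128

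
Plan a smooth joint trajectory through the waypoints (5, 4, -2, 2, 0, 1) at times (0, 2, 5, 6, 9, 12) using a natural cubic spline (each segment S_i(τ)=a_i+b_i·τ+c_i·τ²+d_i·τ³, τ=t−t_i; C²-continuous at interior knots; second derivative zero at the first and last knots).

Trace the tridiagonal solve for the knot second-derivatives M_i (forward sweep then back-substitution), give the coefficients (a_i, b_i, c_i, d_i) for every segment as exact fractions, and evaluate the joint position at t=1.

  seg 0: a=5 b=1673/4038 c=0 d=-923/4038
  seg 1: a=4 b=-9403/4038 c=-923/673 d=17941/36342
  seg 2: a=-2 b=5596/2019 c=12403/4038 d=-2481/1346
  seg 3: a=2 b=13669/4038 c=-4963/2019 d=13417/36342
  seg 4: a=0 b=-2818/2019 c=3491/4038 d=-3491/36342
S(1) = 3490/673

Δ: Δ0=-1/2, Δ1=-2, Δ2=4, Δ3=-2/3, Δ4=1/3
row 1: diag=10, rhs=-9; c'=3/10, d'=-9/10
row 2: denom=8−3·3/10=71/10; d'=(36−3·-9/10)/(71/10)=387/71
row 3: denom=8−1·10/71=558/71; d'=(-28−1·387/71)/(558/71)=-2375/558
row 4: denom=12−3·71/186=673/62; d'=(6−3·-2375/558)/(673/62)=3491/2019
back: M4=3491/2019
back: M3=-2375/558−71/186·3491/2019=-9926/2019
back: M2=387/71−10/71·-9926/2019=12403/2019
back: M1=-9/10−3/10·12403/2019=-1846/673
M: M0=0, M1=-1846/673, M2=12403/2019, M3=-9926/2019, M4=3491/2019, M5=0
seg 0: a=5, c=M0/2=0, d=(M1−M0)/(6·2)=-923/4038, b=Δ0−h0·(2M0+M1)/6=1673/4038
seg 1: a=4, c=M1/2=-923/673, d=(M2−M1)/(6·3)=17941/36342, b=Δ1−h1·(2M1+M2)/6=-9403/4038
seg 2: a=-2, c=M2/2=12403/4038, d=(M3−M2)/(6·1)=-2481/1346, b=Δ2−h2·(2M2+M3)/6=5596/2019
seg 3: a=2, c=M3/2=-4963/2019, d=(M4−M3)/(6·3)=13417/36342, b=Δ3−h3·(2M3+M4)/6=13669/4038
seg 4: a=0, c=M4/2=3491/4038, d=(M5−M4)/(6·3)=-3491/36342, b=Δ4−h4·(2M4+M5)/6=-2818/2019
t_q=1 → seg 0, τ=1; S=5+1673/4038·τ+0·τ²+-923/4038·τ³=3490/673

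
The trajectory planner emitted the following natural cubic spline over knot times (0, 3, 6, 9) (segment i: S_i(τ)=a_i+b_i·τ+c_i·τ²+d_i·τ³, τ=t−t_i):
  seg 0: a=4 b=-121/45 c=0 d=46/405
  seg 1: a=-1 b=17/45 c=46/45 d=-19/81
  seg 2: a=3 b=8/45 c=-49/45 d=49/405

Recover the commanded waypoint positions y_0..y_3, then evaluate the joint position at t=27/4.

y_0=4 y_1=-1 y_2=3 y_3=-3
S(27/4) = 823/320

y_0 = S_0(0) = a_0 = 4
y_1 = S_1(0) = a_1 = -1
y_2 = S_2(0) = a_2 = 3
y_3 = S_2(3) = -3
t_q=27/4 is in segment 2 (τ=3/4); S_2(τ)=823/320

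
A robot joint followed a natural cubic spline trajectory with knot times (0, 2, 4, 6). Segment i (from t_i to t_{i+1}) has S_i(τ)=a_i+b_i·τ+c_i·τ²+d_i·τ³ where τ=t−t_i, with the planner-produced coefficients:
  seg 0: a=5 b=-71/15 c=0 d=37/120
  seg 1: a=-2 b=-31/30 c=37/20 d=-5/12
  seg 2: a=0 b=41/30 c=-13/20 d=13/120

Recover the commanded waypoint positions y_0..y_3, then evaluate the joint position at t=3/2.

y_0=5 y_1=-2 y_2=0 y_3=1
S(3/2) = -339/320

y_0 = S_0(0) = a_0 = 5
y_1 = S_1(0) = a_1 = -2
y_2 = S_2(0) = a_2 = 0
y_3 = S_2(2) = 1
t_q=3/2 is in segment 0 (τ=3/2); S_0(τ)=-339/320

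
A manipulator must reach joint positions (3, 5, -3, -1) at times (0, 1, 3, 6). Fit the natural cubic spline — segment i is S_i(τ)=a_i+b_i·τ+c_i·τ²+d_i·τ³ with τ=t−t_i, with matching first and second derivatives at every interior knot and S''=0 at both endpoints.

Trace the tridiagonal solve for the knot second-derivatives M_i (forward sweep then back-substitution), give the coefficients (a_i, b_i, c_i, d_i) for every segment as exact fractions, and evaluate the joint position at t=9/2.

  seg 0: a=3 b=68/21 c=0 d=-26/21
  seg 1: a=5 b=-10/21 c=-26/7 d=41/42
  seg 2: a=-3 b=-76/21 c=15/7 d=-5/21
S(9/2) = -247/56

Δ: Δ0=2, Δ1=-4, Δ2=2/3
row 1: diag=6, rhs=-36; c'=1/3, d'=-6
row 2: denom=10−2·1/3=28/3; d'=(28−2·-6)/(28/3)=30/7
back: M2=30/7
back: M1=-6−1/3·30/7=-52/7
M: M0=0, M1=-52/7, M2=30/7, M3=0
seg 0: a=3, c=M0/2=0, d=(M1−M0)/(6·1)=-26/21, b=Δ0−h0·(2M0+M1)/6=68/21
seg 1: a=5, c=M1/2=-26/7, d=(M2−M1)/(6·2)=41/42, b=Δ1−h1·(2M1+M2)/6=-10/21
seg 2: a=-3, c=M2/2=15/7, d=(M3−M2)/(6·3)=-5/21, b=Δ2−h2·(2M2+M3)/6=-76/21
t_q=9/2 → seg 2, τ=3/2; S=-3+-76/21·τ+15/7·τ²+-5/21·τ³=-247/56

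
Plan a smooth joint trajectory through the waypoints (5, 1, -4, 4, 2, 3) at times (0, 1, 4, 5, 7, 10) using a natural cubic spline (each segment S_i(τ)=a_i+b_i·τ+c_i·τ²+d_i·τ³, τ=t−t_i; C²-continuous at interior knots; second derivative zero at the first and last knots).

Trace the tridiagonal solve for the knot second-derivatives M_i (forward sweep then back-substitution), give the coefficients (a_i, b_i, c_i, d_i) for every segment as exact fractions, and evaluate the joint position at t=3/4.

  seg 0: a=5 b=-278/75 c=0 d=-22/75
  seg 1: a=1 b=-344/75 c=-22/25 d=139/225
  seg 2: a=-4 b=511/75 c=117/25 d=-262/75
  seg 3: a=4 b=427/75 c=-29/5 d=92/75
  seg 4: a=2 b=-209/75 c=39/25 d=-13/75
S(3/4) = 1677/800

Δ: Δ0=-4, Δ1=-5/3, Δ2=8, Δ3=-1, Δ4=1/3
row 1: diag=8, rhs=14; c'=3/8, d'=7/4
row 2: denom=8−3·3/8=55/8; d'=(58−3·7/4)/(55/8)=422/55
row 3: denom=6−1·8/55=322/55; d'=(-54−1·422/55)/(322/55)=-1696/161
row 4: denom=10−2·55/161=1500/161; d'=(8−2·-1696/161)/(1500/161)=78/25
back: M4=78/25
back: M3=-1696/161−55/161·78/25=-58/5
back: M2=422/55−8/55·-58/5=234/25
back: M1=7/4−3/8·234/25=-44/25
M: M0=0, M1=-44/25, M2=234/25, M3=-58/5, M4=78/25, M5=0
seg 0: a=5, c=M0/2=0, d=(M1−M0)/(6·1)=-22/75, b=Δ0−h0·(2M0+M1)/6=-278/75
seg 1: a=1, c=M1/2=-22/25, d=(M2−M1)/(6·3)=139/225, b=Δ1−h1·(2M1+M2)/6=-344/75
seg 2: a=-4, c=M2/2=117/25, d=(M3−M2)/(6·1)=-262/75, b=Δ2−h2·(2M2+M3)/6=511/75
seg 3: a=4, c=M3/2=-29/5, d=(M4−M3)/(6·2)=92/75, b=Δ3−h3·(2M3+M4)/6=427/75
seg 4: a=2, c=M4/2=39/25, d=(M5−M4)/(6·3)=-13/75, b=Δ4−h4·(2M4+M5)/6=-209/75
t_q=3/4 → seg 0, τ=3/4; S=5+-278/75·τ+0·τ²+-22/75·τ³=1677/800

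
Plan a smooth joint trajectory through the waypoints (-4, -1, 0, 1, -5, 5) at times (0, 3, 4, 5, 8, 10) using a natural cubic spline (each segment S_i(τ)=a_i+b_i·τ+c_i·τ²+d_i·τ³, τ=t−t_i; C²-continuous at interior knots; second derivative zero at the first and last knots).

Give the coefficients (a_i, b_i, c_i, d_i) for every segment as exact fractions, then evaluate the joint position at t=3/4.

  seg 0: a=-4 b=758/707 c=0 d=-17/2121
  seg 1: a=-1 b=605/707 c=-51/707 d=153/707
  seg 2: a=0 b=962/707 c=408/707 d=-663/707
  seg 3: a=1 b=-211/707 c=-1581/707 d=1180/2121
  seg 4: a=-5 b=923/707 c=1959/707 d=-653/1414
S(3/4) = -144761/45248

Δ: Δ0=1, Δ1=1, Δ2=1, Δ3=-2, Δ4=5
row 1: diag=8, rhs=0; c'=1/8, d'=0
row 2: denom=4−1·1/8=31/8; d'=(0−1·0)/(31/8)=0
row 3: denom=8−1·8/31=240/31; d'=(-18−1·0)/(240/31)=-93/40
row 4: denom=10−3·31/80=707/80; d'=(42−3·-93/40)/(707/80)=3918/707
back: M4=3918/707
back: M3=-93/40−31/80·3918/707=-3162/707
back: M2=0−8/31·-3162/707=816/707
back: M1=0−1/8·816/707=-102/707
M: M0=0, M1=-102/707, M2=816/707, M3=-3162/707, M4=3918/707, M5=0
seg 0: a=-4, c=M0/2=0, d=(M1−M0)/(6·3)=-17/2121, b=Δ0−h0·(2M0+M1)/6=758/707
seg 1: a=-1, c=M1/2=-51/707, d=(M2−M1)/(6·1)=153/707, b=Δ1−h1·(2M1+M2)/6=605/707
seg 2: a=0, c=M2/2=408/707, d=(M3−M2)/(6·1)=-663/707, b=Δ2−h2·(2M2+M3)/6=962/707
seg 3: a=1, c=M3/2=-1581/707, d=(M4−M3)/(6·3)=1180/2121, b=Δ3−h3·(2M3+M4)/6=-211/707
seg 4: a=-5, c=M4/2=1959/707, d=(M5−M4)/(6·2)=-653/1414, b=Δ4−h4·(2M4+M5)/6=923/707
t_q=3/4 → seg 0, τ=3/4; S=-4+758/707·τ+0·τ²+-17/2121·τ³=-144761/45248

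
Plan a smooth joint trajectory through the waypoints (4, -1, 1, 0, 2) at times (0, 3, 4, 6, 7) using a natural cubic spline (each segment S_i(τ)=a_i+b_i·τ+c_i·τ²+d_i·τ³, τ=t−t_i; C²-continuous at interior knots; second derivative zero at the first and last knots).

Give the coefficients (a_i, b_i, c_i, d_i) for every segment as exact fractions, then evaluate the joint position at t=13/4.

  seg 0: a=4 b=-1243/375 c=0 d=206/1125
  seg 1: a=-1 b=611/375 c=206/125 d=-479/375
  seg 2: a=1 b=82/75 c=-273/125 d=2081/3000
  seg 3: a=0 b=511/750 c=989/500 d=-989/1500
S(13/4) = -4077/8000

Δ: Δ0=-5/3, Δ1=2, Δ2=-1/2, Δ3=2
row 1: diag=8, rhs=22; c'=1/8, d'=11/4
row 2: denom=6−1·1/8=47/8; d'=(-15−1·11/4)/(47/8)=-142/47
row 3: denom=6−2·16/47=250/47; d'=(15−2·-142/47)/(250/47)=989/250
back: M3=989/250
back: M2=-142/47−16/47·989/250=-546/125
back: M1=11/4−1/8·-546/125=412/125
M: M0=0, M1=412/125, M2=-546/125, M3=989/250, M4=0
seg 0: a=4, c=M0/2=0, d=(M1−M0)/(6·3)=206/1125, b=Δ0−h0·(2M0+M1)/6=-1243/375
seg 1: a=-1, c=M1/2=206/125, d=(M2−M1)/(6·1)=-479/375, b=Δ1−h1·(2M1+M2)/6=611/375
seg 2: a=1, c=M2/2=-273/125, d=(M3−M2)/(6·2)=2081/3000, b=Δ2−h2·(2M2+M3)/6=82/75
seg 3: a=0, c=M3/2=989/500, d=(M4−M3)/(6·1)=-989/1500, b=Δ3−h3·(2M3+M4)/6=511/750
t_q=13/4 → seg 1, τ=1/4; S=-1+611/375·τ+206/125·τ²+-479/375·τ³=-4077/8000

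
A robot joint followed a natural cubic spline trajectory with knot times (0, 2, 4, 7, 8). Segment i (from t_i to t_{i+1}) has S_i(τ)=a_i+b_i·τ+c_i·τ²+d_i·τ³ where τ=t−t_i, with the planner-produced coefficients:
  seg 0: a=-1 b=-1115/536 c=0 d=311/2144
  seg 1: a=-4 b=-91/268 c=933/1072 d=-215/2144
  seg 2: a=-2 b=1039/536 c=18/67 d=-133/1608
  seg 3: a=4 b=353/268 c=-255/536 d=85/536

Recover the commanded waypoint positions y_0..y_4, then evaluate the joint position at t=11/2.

y_0 = S_0(0) = a_0 = -1
y_1 = S_1(0) = a_1 = -4
y_2 = S_2(0) = a_2 = -2
y_3 = S_3(0) = a_3 = 4
y_4 = S_3(1) = 5
t_q=11/2 is in segment 2 (τ=3/2); S_2(τ)=5287/4288

y_0=-1 y_1=-4 y_2=-2 y_3=4 y_4=5
S(11/2) = 5287/4288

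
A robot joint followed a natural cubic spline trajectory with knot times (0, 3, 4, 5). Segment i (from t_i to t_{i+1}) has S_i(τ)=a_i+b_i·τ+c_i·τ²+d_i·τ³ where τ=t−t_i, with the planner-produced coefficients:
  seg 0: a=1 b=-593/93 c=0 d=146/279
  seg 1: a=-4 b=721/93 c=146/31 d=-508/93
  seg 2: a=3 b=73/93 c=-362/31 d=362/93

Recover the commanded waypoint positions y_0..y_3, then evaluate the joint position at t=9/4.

y_0 = S_0(0) = a_0 = 1
y_1 = S_1(0) = a_1 = -4
y_2 = S_2(0) = a_2 = 3
y_3 = S_2(1) = -4
t_q=9/4 is in segment 0 (τ=9/4); S_0(τ)=-7327/992

y_0=1 y_1=-4 y_2=3 y_3=-4
S(9/4) = -7327/992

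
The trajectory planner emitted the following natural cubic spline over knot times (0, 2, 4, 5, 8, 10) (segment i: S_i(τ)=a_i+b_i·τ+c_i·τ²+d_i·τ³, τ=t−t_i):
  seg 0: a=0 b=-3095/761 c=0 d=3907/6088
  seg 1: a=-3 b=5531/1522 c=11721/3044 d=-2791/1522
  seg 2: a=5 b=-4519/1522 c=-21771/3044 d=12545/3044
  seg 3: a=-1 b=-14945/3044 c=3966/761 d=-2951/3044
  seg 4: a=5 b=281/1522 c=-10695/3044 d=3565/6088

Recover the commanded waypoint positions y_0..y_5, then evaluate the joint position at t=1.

y_0=0 y_1=-3 y_2=5 y_3=-1 y_4=5 y_5=-4
S(1) = -20853/6088

y_0 = S_0(0) = a_0 = 0
y_1 = S_1(0) = a_1 = -3
y_2 = S_2(0) = a_2 = 5
y_3 = S_3(0) = a_3 = -1
y_4 = S_4(0) = a_4 = 5
y_5 = S_4(2) = -4
t_q=1 is in segment 0 (τ=1); S_0(τ)=-20853/6088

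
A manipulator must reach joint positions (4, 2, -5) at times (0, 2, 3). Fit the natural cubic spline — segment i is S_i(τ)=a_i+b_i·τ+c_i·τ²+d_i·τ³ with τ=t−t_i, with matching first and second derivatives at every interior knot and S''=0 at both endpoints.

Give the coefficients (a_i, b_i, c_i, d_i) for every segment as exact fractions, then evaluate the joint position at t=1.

  seg 0: a=4 b=1 c=0 d=-1/2
  seg 1: a=2 b=-5 c=-3 d=1
S(1) = 9/2

Δ: Δ0=-1, Δ1=-7
row 1: diag=6, rhs=-36; c'=1/6, d'=-6
back: M1=-6
M: M0=0, M1=-6, M2=0
seg 0: a=4, c=M0/2=0, d=(M1−M0)/(6·2)=-1/2, b=Δ0−h0·(2M0+M1)/6=1
seg 1: a=2, c=M1/2=-3, d=(M2−M1)/(6·1)=1, b=Δ1−h1·(2M1+M2)/6=-5
t_q=1 → seg 0, τ=1; S=4+1·τ+0·τ²+-1/2·τ³=9/2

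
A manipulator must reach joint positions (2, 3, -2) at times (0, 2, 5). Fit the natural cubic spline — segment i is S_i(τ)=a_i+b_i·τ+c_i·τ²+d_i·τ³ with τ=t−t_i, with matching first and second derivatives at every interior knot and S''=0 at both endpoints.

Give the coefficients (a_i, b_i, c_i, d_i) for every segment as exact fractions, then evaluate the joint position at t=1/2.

  seg 0: a=2 b=14/15 c=0 d=-13/120
  seg 1: a=3 b=-11/30 c=-13/20 d=13/180
S(1/2) = 157/64

Δ: Δ0=1/2, Δ1=-5/3
row 1: diag=10, rhs=-13; c'=3/10, d'=-13/10
back: M1=-13/10
M: M0=0, M1=-13/10, M2=0
seg 0: a=2, c=M0/2=0, d=(M1−M0)/(6·2)=-13/120, b=Δ0−h0·(2M0+M1)/6=14/15
seg 1: a=3, c=M1/2=-13/20, d=(M2−M1)/(6·3)=13/180, b=Δ1−h1·(2M1+M2)/6=-11/30
t_q=1/2 → seg 0, τ=1/2; S=2+14/15·τ+0·τ²+-13/120·τ³=157/64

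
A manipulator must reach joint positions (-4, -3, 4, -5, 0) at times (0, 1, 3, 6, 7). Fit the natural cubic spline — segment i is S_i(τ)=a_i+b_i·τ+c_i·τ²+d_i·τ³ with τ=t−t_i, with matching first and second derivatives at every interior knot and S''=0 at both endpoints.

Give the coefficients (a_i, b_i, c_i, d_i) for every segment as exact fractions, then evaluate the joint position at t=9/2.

  seg 0: a=-4 b=129/788 c=0 d=659/788
  seg 1: a=-3 b=1053/394 c=1977/788 d=-1651/1576
  seg 2: a=4 b=27/197 c=-744/197 d=538/591
  seg 3: a=-5 b=405/197 c=870/197 d=-290/197
S(9/2) = -961/788

Δ: Δ0=1, Δ1=7/2, Δ2=-3, Δ3=5
row 1: diag=6, rhs=15; c'=1/3, d'=5/2
row 2: denom=10−2·1/3=28/3; d'=(-39−2·5/2)/(28/3)=-33/7
row 3: denom=8−3·9/28=197/28; d'=(48−3·-33/7)/(197/28)=1740/197
back: M3=1740/197
back: M2=-33/7−9/28·1740/197=-1488/197
back: M1=5/2−1/3·-1488/197=1977/394
M: M0=0, M1=1977/394, M2=-1488/197, M3=1740/197, M4=0
seg 0: a=-4, c=M0/2=0, d=(M1−M0)/(6·1)=659/788, b=Δ0−h0·(2M0+M1)/6=129/788
seg 1: a=-3, c=M1/2=1977/788, d=(M2−M1)/(6·2)=-1651/1576, b=Δ1−h1·(2M1+M2)/6=1053/394
seg 2: a=4, c=M2/2=-744/197, d=(M3−M2)/(6·3)=538/591, b=Δ2−h2·(2M2+M3)/6=27/197
seg 3: a=-5, c=M3/2=870/197, d=(M4−M3)/(6·1)=-290/197, b=Δ3−h3·(2M3+M4)/6=405/197
t_q=9/2 → seg 2, τ=3/2; S=4+27/197·τ+-744/197·τ²+538/591·τ³=-961/788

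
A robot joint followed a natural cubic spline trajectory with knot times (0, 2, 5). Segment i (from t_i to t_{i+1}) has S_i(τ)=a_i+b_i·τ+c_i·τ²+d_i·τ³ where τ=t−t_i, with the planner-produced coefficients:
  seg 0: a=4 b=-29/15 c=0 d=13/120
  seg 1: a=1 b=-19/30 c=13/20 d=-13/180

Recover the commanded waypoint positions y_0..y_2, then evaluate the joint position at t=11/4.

y_0=4 y_1=1 y_2=3
S(11/4) = 1101/1280

y_0 = S_0(0) = a_0 = 4
y_1 = S_1(0) = a_1 = 1
y_2 = S_1(3) = 3
t_q=11/4 is in segment 1 (τ=3/4); S_1(τ)=1101/1280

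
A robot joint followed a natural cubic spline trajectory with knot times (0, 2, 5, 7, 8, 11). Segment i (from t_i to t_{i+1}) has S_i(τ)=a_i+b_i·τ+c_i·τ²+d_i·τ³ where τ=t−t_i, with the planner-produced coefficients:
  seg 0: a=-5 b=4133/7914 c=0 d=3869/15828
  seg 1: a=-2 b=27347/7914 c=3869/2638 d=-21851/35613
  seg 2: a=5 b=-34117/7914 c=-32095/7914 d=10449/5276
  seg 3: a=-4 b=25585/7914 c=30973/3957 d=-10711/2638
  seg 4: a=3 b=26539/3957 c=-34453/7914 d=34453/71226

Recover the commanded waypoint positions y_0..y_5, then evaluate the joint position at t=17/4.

y_0=-5 y_1=-2 y_2=5 y_3=-4 y_4=3 y_5=-3
S(17/4) = 524297/84416

y_0 = S_0(0) = a_0 = -5
y_1 = S_1(0) = a_1 = -2
y_2 = S_2(0) = a_2 = 5
y_3 = S_3(0) = a_3 = -4
y_4 = S_4(0) = a_4 = 3
y_5 = S_4(3) = -3
t_q=17/4 is in segment 1 (τ=9/4); S_1(τ)=524297/84416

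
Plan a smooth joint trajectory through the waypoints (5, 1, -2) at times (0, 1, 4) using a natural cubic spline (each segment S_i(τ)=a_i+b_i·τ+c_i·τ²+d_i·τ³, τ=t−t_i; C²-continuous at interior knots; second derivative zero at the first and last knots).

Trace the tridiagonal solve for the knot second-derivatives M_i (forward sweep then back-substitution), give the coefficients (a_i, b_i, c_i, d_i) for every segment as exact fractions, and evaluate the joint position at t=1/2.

Δ: Δ0=-4, Δ1=-1
row 1: diag=8, rhs=18; c'=3/8, d'=9/4
back: M1=9/4
M: M0=0, M1=9/4, M2=0
seg 0: a=5, c=M0/2=0, d=(M1−M0)/(6·1)=3/8, b=Δ0−h0·(2M0+M1)/6=-35/8
seg 1: a=1, c=M1/2=9/8, d=(M2−M1)/(6·3)=-1/8, b=Δ1−h1·(2M1+M2)/6=-13/4
t_q=1/2 → seg 0, τ=1/2; S=5+-35/8·τ+0·τ²+3/8·τ³=183/64

  seg 0: a=5 b=-35/8 c=0 d=3/8
  seg 1: a=1 b=-13/4 c=9/8 d=-1/8
S(1/2) = 183/64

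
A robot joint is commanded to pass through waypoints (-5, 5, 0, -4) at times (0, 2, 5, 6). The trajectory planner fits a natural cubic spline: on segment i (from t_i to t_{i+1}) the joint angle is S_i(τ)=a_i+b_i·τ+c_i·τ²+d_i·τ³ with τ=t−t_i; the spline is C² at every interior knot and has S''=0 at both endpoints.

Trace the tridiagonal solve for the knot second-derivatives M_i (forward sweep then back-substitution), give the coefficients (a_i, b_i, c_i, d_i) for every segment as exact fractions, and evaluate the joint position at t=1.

  seg 0: a=-5 b=1343/213 c=0 d=-139/426
  seg 1: a=5 b=509/213 c=-139/71 d=43/213
  seg 2: a=0 b=-832/213 c=-10/71 d=10/213
S(1) = 139/142

Δ: Δ0=5, Δ1=-5/3, Δ2=-4
row 1: diag=10, rhs=-40; c'=3/10, d'=-4
row 2: denom=8−3·3/10=71/10; d'=(-14−3·-4)/(71/10)=-20/71
back: M2=-20/71
back: M1=-4−3/10·-20/71=-278/71
M: M0=0, M1=-278/71, M2=-20/71, M3=0
seg 0: a=-5, c=M0/2=0, d=(M1−M0)/(6·2)=-139/426, b=Δ0−h0·(2M0+M1)/6=1343/213
seg 1: a=5, c=M1/2=-139/71, d=(M2−M1)/(6·3)=43/213, b=Δ1−h1·(2M1+M2)/6=509/213
seg 2: a=0, c=M2/2=-10/71, d=(M3−M2)/(6·1)=10/213, b=Δ2−h2·(2M2+M3)/6=-832/213
t_q=1 → seg 0, τ=1; S=-5+1343/213·τ+0·τ²+-139/426·τ³=139/142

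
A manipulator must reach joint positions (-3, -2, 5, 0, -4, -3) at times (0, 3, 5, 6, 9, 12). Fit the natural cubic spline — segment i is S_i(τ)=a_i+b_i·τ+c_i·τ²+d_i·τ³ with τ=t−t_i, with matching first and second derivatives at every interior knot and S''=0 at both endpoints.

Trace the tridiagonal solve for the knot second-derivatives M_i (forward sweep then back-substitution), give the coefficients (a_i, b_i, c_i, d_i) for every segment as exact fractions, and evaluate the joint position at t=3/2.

Δ: Δ0=1/3, Δ1=7/2, Δ2=-5, Δ3=-4/3, Δ4=1/3
row 1: diag=10, rhs=19; c'=1/5, d'=19/10
row 2: denom=6−2·1/5=28/5; d'=(-51−2·19/10)/(28/5)=-137/14
row 3: denom=8−1·5/28=219/28; d'=(22−1·-137/14)/(219/28)=890/219
row 4: denom=12−3·28/73=792/73; d'=(10−3·890/219)/(792/73)=-20/99
back: M4=-20/99
back: M3=890/219−28/73·-20/99=410/99
back: M2=-137/14−5/28·410/99=-1042/99
back: M1=19/10−1/5·-1042/99=793/198
M: M0=0, M1=793/198, M2=-1042/99, M3=410/99, M4=-20/99, M5=0
seg 0: a=-3, c=M0/2=0, d=(M1−M0)/(6·3)=793/3564, b=Δ0−h0·(2M0+M1)/6=-661/396
seg 1: a=-2, c=M1/2=793/396, d=(M2−M1)/(6·2)=-959/792, b=Δ1−h1·(2M1+M2)/6=859/198
seg 2: a=5, c=M2/2=-521/99, d=(M3−M2)/(6·1)=22/9, b=Δ2−h2·(2M2+M3)/6=-24/11
seg 3: a=0, c=M3/2=205/99, d=(M4−M3)/(6·3)=-215/891, b=Δ3−h3·(2M3+M4)/6=-532/99
seg 4: a=-4, c=M4/2=-10/99, d=(M5−M4)/(6·3)=10/891, b=Δ4−h4·(2M4+M5)/6=53/99
t_q=3/2 → seg 0, τ=3/2; S=-3+-661/396·τ+0·τ²+793/3564·τ³=-1673/352

  seg 0: a=-3 b=-661/396 c=0 d=793/3564
  seg 1: a=-2 b=859/198 c=793/396 d=-959/792
  seg 2: a=5 b=-24/11 c=-521/99 d=22/9
  seg 3: a=0 b=-532/99 c=205/99 d=-215/891
  seg 4: a=-4 b=53/99 c=-10/99 d=10/891
S(3/2) = -1673/352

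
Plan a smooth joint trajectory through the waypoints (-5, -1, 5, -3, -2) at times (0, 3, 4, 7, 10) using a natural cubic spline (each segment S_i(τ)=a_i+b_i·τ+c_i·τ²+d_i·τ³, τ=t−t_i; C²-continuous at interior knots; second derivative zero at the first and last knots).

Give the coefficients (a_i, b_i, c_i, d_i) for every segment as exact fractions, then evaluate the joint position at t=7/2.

  seg 0: a=-5 b=-215/228 c=0 d=173/684
  seg 1: a=-1 b=671/114 c=173/76 d=-493/228
  seg 2: a=5 b=901/228 c=-80/19 d=457/684
  seg 3: a=-3 b=-373/114 c=137/76 d=-137/684
S(7/2) = 1363/608

Δ: Δ0=4/3, Δ1=6, Δ2=-8/3, Δ3=1/3
row 1: diag=8, rhs=28; c'=1/8, d'=7/2
row 2: denom=8−1·1/8=63/8; d'=(-52−1·7/2)/(63/8)=-148/21
row 3: denom=12−3·8/21=76/7; d'=(18−3·-148/21)/(76/7)=137/38
back: M3=137/38
back: M2=-148/21−8/21·137/38=-160/19
back: M1=7/2−1/8·-160/19=173/38
M: M0=0, M1=173/38, M2=-160/19, M3=137/38, M4=0
seg 0: a=-5, c=M0/2=0, d=(M1−M0)/(6·3)=173/684, b=Δ0−h0·(2M0+M1)/6=-215/228
seg 1: a=-1, c=M1/2=173/76, d=(M2−M1)/(6·1)=-493/228, b=Δ1−h1·(2M1+M2)/6=671/114
seg 2: a=5, c=M2/2=-80/19, d=(M3−M2)/(6·3)=457/684, b=Δ2−h2·(2M2+M3)/6=901/228
seg 3: a=-3, c=M3/2=137/76, d=(M4−M3)/(6·3)=-137/684, b=Δ3−h3·(2M3+M4)/6=-373/114
t_q=7/2 → seg 1, τ=1/2; S=-1+671/114·τ+173/76·τ²+-493/228·τ³=1363/608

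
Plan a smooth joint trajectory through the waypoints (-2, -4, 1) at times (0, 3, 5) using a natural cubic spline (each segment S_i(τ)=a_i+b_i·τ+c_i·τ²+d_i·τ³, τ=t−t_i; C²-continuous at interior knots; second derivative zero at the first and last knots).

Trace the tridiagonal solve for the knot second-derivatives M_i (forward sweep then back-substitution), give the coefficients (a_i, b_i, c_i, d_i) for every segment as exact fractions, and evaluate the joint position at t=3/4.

  seg 0: a=-2 b=-97/60 c=0 d=19/180
  seg 1: a=-4 b=37/30 c=19/20 d=-19/120
S(3/4) = -811/256

Δ: Δ0=-2/3, Δ1=5/2
row 1: diag=10, rhs=19; c'=1/5, d'=19/10
back: M1=19/10
M: M0=0, M1=19/10, M2=0
seg 0: a=-2, c=M0/2=0, d=(M1−M0)/(6·3)=19/180, b=Δ0−h0·(2M0+M1)/6=-97/60
seg 1: a=-4, c=M1/2=19/20, d=(M2−M1)/(6·2)=-19/120, b=Δ1−h1·(2M1+M2)/6=37/30
t_q=3/4 → seg 0, τ=3/4; S=-2+-97/60·τ+0·τ²+19/180·τ³=-811/256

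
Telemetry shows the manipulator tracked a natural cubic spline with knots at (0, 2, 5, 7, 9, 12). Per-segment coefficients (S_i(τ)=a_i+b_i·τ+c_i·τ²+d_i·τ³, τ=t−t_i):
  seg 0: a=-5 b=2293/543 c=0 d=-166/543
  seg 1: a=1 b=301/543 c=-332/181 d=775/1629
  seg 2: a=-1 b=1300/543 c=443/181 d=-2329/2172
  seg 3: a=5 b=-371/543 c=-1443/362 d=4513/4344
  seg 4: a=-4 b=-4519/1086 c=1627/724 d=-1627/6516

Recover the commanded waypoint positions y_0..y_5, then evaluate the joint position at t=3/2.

y_0=-5 y_1=1 y_2=-1 y_3=5 y_4=-4 y_5=-3
S(3/2) = 219/724

y_0 = S_0(0) = a_0 = -5
y_1 = S_1(0) = a_1 = 1
y_2 = S_2(0) = a_2 = -1
y_3 = S_3(0) = a_3 = 5
y_4 = S_4(0) = a_4 = -4
y_5 = S_4(3) = -3
t_q=3/2 is in segment 0 (τ=3/2); S_0(τ)=219/724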